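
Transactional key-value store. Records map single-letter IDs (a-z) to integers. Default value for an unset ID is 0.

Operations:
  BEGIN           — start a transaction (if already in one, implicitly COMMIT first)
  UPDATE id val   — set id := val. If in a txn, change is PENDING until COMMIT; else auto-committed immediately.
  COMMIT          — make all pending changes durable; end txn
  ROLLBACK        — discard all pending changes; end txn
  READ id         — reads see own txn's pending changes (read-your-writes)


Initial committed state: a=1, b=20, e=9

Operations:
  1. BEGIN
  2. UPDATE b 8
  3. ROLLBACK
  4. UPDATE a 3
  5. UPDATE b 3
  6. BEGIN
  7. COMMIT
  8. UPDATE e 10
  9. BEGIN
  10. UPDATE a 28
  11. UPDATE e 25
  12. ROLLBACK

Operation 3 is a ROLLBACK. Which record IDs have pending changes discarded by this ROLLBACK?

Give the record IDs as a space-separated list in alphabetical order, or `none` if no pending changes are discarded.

Initial committed: {a=1, b=20, e=9}
Op 1: BEGIN: in_txn=True, pending={}
Op 2: UPDATE b=8 (pending; pending now {b=8})
Op 3: ROLLBACK: discarded pending ['b']; in_txn=False
Op 4: UPDATE a=3 (auto-commit; committed a=3)
Op 5: UPDATE b=3 (auto-commit; committed b=3)
Op 6: BEGIN: in_txn=True, pending={}
Op 7: COMMIT: merged [] into committed; committed now {a=3, b=3, e=9}
Op 8: UPDATE e=10 (auto-commit; committed e=10)
Op 9: BEGIN: in_txn=True, pending={}
Op 10: UPDATE a=28 (pending; pending now {a=28})
Op 11: UPDATE e=25 (pending; pending now {a=28, e=25})
Op 12: ROLLBACK: discarded pending ['a', 'e']; in_txn=False
ROLLBACK at op 3 discards: ['b']

Answer: b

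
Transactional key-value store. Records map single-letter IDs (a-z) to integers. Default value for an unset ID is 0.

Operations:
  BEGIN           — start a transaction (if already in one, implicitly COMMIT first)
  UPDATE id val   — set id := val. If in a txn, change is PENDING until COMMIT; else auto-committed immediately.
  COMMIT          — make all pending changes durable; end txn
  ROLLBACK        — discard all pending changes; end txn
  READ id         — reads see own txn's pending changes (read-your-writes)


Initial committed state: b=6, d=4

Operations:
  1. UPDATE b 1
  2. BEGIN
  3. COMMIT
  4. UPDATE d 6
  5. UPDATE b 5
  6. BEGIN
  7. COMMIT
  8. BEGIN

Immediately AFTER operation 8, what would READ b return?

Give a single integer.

Initial committed: {b=6, d=4}
Op 1: UPDATE b=1 (auto-commit; committed b=1)
Op 2: BEGIN: in_txn=True, pending={}
Op 3: COMMIT: merged [] into committed; committed now {b=1, d=4}
Op 4: UPDATE d=6 (auto-commit; committed d=6)
Op 5: UPDATE b=5 (auto-commit; committed b=5)
Op 6: BEGIN: in_txn=True, pending={}
Op 7: COMMIT: merged [] into committed; committed now {b=5, d=6}
Op 8: BEGIN: in_txn=True, pending={}
After op 8: visible(b) = 5 (pending={}, committed={b=5, d=6})

Answer: 5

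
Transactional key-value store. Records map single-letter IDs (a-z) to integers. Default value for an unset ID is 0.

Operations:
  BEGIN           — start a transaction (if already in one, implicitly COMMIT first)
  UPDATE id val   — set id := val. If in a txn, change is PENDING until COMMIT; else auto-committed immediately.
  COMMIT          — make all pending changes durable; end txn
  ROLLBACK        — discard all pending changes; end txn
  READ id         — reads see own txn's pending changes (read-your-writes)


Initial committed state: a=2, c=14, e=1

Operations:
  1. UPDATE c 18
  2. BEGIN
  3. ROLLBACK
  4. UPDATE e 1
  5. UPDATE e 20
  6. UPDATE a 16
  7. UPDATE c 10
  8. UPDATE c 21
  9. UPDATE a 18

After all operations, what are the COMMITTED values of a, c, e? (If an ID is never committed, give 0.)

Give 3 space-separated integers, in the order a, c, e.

Initial committed: {a=2, c=14, e=1}
Op 1: UPDATE c=18 (auto-commit; committed c=18)
Op 2: BEGIN: in_txn=True, pending={}
Op 3: ROLLBACK: discarded pending []; in_txn=False
Op 4: UPDATE e=1 (auto-commit; committed e=1)
Op 5: UPDATE e=20 (auto-commit; committed e=20)
Op 6: UPDATE a=16 (auto-commit; committed a=16)
Op 7: UPDATE c=10 (auto-commit; committed c=10)
Op 8: UPDATE c=21 (auto-commit; committed c=21)
Op 9: UPDATE a=18 (auto-commit; committed a=18)
Final committed: {a=18, c=21, e=20}

Answer: 18 21 20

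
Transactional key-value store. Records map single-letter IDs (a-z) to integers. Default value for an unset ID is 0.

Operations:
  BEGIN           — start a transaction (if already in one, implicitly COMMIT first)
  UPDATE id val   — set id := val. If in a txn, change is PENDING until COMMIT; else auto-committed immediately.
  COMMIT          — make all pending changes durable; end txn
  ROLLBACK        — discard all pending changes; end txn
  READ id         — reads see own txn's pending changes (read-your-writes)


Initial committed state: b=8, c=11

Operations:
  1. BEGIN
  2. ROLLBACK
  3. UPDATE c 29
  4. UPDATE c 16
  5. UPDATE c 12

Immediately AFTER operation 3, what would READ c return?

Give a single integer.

Initial committed: {b=8, c=11}
Op 1: BEGIN: in_txn=True, pending={}
Op 2: ROLLBACK: discarded pending []; in_txn=False
Op 3: UPDATE c=29 (auto-commit; committed c=29)
After op 3: visible(c) = 29 (pending={}, committed={b=8, c=29})

Answer: 29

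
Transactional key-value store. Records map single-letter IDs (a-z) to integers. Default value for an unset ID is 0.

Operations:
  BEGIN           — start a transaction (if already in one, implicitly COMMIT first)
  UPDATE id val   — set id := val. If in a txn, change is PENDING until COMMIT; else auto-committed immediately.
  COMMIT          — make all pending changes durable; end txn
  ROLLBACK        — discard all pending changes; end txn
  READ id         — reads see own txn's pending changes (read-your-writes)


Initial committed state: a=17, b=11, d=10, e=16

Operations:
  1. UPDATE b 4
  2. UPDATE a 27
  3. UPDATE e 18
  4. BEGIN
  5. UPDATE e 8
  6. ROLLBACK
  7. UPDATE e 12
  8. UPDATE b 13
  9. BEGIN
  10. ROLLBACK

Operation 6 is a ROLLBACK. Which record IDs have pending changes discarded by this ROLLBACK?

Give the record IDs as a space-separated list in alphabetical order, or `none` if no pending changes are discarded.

Answer: e

Derivation:
Initial committed: {a=17, b=11, d=10, e=16}
Op 1: UPDATE b=4 (auto-commit; committed b=4)
Op 2: UPDATE a=27 (auto-commit; committed a=27)
Op 3: UPDATE e=18 (auto-commit; committed e=18)
Op 4: BEGIN: in_txn=True, pending={}
Op 5: UPDATE e=8 (pending; pending now {e=8})
Op 6: ROLLBACK: discarded pending ['e']; in_txn=False
Op 7: UPDATE e=12 (auto-commit; committed e=12)
Op 8: UPDATE b=13 (auto-commit; committed b=13)
Op 9: BEGIN: in_txn=True, pending={}
Op 10: ROLLBACK: discarded pending []; in_txn=False
ROLLBACK at op 6 discards: ['e']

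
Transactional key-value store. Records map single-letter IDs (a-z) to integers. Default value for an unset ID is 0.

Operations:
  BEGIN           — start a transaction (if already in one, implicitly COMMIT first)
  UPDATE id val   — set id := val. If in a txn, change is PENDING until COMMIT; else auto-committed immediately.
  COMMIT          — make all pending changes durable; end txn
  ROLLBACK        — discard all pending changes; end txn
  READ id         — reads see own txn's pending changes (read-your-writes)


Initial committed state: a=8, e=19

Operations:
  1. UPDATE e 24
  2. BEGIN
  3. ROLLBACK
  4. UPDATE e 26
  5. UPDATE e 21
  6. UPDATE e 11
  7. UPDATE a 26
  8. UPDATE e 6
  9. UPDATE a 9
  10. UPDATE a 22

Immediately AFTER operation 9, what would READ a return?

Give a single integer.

Initial committed: {a=8, e=19}
Op 1: UPDATE e=24 (auto-commit; committed e=24)
Op 2: BEGIN: in_txn=True, pending={}
Op 3: ROLLBACK: discarded pending []; in_txn=False
Op 4: UPDATE e=26 (auto-commit; committed e=26)
Op 5: UPDATE e=21 (auto-commit; committed e=21)
Op 6: UPDATE e=11 (auto-commit; committed e=11)
Op 7: UPDATE a=26 (auto-commit; committed a=26)
Op 8: UPDATE e=6 (auto-commit; committed e=6)
Op 9: UPDATE a=9 (auto-commit; committed a=9)
After op 9: visible(a) = 9 (pending={}, committed={a=9, e=6})

Answer: 9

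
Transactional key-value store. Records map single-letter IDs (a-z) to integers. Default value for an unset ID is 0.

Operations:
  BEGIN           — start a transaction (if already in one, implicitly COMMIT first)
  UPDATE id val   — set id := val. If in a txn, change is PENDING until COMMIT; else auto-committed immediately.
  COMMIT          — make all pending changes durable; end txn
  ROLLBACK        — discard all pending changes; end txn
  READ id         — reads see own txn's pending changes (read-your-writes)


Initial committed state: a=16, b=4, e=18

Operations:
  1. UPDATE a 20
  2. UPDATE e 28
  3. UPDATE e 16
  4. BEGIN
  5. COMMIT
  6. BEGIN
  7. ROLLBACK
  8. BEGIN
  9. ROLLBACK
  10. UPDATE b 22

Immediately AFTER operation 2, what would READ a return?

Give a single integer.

Answer: 20

Derivation:
Initial committed: {a=16, b=4, e=18}
Op 1: UPDATE a=20 (auto-commit; committed a=20)
Op 2: UPDATE e=28 (auto-commit; committed e=28)
After op 2: visible(a) = 20 (pending={}, committed={a=20, b=4, e=28})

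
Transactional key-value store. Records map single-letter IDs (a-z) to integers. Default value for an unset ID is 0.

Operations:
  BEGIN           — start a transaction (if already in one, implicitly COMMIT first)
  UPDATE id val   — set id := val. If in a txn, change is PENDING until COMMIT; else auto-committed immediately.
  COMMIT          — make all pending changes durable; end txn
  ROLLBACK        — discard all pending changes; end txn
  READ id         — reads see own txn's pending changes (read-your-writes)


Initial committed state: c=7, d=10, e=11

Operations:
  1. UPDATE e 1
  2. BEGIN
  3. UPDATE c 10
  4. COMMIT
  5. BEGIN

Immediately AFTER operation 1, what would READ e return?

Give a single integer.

Answer: 1

Derivation:
Initial committed: {c=7, d=10, e=11}
Op 1: UPDATE e=1 (auto-commit; committed e=1)
After op 1: visible(e) = 1 (pending={}, committed={c=7, d=10, e=1})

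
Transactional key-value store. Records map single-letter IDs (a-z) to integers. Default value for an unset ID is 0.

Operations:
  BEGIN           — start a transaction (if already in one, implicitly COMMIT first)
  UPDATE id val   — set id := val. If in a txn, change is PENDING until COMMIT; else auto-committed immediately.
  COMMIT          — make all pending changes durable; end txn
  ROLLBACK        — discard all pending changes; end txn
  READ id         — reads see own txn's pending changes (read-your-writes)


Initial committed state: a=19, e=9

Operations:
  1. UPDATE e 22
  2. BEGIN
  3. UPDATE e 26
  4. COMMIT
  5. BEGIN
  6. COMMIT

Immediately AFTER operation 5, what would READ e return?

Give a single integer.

Initial committed: {a=19, e=9}
Op 1: UPDATE e=22 (auto-commit; committed e=22)
Op 2: BEGIN: in_txn=True, pending={}
Op 3: UPDATE e=26 (pending; pending now {e=26})
Op 4: COMMIT: merged ['e'] into committed; committed now {a=19, e=26}
Op 5: BEGIN: in_txn=True, pending={}
After op 5: visible(e) = 26 (pending={}, committed={a=19, e=26})

Answer: 26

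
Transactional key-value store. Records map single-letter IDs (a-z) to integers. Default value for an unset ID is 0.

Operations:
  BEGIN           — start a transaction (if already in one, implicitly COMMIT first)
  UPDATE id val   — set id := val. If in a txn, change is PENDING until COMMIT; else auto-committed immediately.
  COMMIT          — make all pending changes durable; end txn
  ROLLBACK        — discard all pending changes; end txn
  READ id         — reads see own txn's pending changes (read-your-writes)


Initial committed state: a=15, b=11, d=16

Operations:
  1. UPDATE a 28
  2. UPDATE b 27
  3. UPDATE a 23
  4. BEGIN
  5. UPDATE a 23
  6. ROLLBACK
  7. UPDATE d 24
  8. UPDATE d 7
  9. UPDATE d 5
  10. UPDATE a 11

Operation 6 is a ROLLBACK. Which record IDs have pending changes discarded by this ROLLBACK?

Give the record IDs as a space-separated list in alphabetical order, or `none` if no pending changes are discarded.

Initial committed: {a=15, b=11, d=16}
Op 1: UPDATE a=28 (auto-commit; committed a=28)
Op 2: UPDATE b=27 (auto-commit; committed b=27)
Op 3: UPDATE a=23 (auto-commit; committed a=23)
Op 4: BEGIN: in_txn=True, pending={}
Op 5: UPDATE a=23 (pending; pending now {a=23})
Op 6: ROLLBACK: discarded pending ['a']; in_txn=False
Op 7: UPDATE d=24 (auto-commit; committed d=24)
Op 8: UPDATE d=7 (auto-commit; committed d=7)
Op 9: UPDATE d=5 (auto-commit; committed d=5)
Op 10: UPDATE a=11 (auto-commit; committed a=11)
ROLLBACK at op 6 discards: ['a']

Answer: a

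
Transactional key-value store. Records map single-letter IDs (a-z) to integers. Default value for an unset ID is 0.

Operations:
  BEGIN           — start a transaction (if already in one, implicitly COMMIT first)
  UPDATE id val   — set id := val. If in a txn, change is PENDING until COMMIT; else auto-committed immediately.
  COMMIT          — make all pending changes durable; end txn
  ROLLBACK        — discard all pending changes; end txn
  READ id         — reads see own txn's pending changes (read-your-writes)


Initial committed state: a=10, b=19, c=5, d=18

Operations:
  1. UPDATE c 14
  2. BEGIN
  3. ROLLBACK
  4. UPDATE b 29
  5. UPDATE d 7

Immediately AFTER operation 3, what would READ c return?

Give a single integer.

Answer: 14

Derivation:
Initial committed: {a=10, b=19, c=5, d=18}
Op 1: UPDATE c=14 (auto-commit; committed c=14)
Op 2: BEGIN: in_txn=True, pending={}
Op 3: ROLLBACK: discarded pending []; in_txn=False
After op 3: visible(c) = 14 (pending={}, committed={a=10, b=19, c=14, d=18})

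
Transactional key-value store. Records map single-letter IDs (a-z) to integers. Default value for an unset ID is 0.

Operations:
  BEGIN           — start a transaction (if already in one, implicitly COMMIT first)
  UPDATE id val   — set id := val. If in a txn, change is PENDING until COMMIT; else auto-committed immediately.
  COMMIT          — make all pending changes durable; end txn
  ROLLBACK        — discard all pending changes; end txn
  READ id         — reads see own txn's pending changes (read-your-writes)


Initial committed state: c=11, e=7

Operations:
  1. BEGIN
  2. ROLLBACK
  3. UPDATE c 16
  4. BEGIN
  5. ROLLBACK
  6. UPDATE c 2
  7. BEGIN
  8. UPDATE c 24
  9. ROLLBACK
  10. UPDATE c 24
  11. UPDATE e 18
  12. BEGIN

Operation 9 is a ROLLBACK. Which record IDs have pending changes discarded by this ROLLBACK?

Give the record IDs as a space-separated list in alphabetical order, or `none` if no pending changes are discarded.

Initial committed: {c=11, e=7}
Op 1: BEGIN: in_txn=True, pending={}
Op 2: ROLLBACK: discarded pending []; in_txn=False
Op 3: UPDATE c=16 (auto-commit; committed c=16)
Op 4: BEGIN: in_txn=True, pending={}
Op 5: ROLLBACK: discarded pending []; in_txn=False
Op 6: UPDATE c=2 (auto-commit; committed c=2)
Op 7: BEGIN: in_txn=True, pending={}
Op 8: UPDATE c=24 (pending; pending now {c=24})
Op 9: ROLLBACK: discarded pending ['c']; in_txn=False
Op 10: UPDATE c=24 (auto-commit; committed c=24)
Op 11: UPDATE e=18 (auto-commit; committed e=18)
Op 12: BEGIN: in_txn=True, pending={}
ROLLBACK at op 9 discards: ['c']

Answer: c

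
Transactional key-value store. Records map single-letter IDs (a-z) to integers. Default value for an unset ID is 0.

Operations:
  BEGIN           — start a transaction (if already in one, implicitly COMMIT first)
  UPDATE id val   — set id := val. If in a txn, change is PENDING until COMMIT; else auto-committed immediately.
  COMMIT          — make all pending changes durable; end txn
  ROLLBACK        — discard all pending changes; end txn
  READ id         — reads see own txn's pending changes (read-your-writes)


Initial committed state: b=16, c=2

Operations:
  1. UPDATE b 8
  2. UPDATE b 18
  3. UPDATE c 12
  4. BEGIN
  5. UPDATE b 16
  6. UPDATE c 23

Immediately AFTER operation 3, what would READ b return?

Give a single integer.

Initial committed: {b=16, c=2}
Op 1: UPDATE b=8 (auto-commit; committed b=8)
Op 2: UPDATE b=18 (auto-commit; committed b=18)
Op 3: UPDATE c=12 (auto-commit; committed c=12)
After op 3: visible(b) = 18 (pending={}, committed={b=18, c=12})

Answer: 18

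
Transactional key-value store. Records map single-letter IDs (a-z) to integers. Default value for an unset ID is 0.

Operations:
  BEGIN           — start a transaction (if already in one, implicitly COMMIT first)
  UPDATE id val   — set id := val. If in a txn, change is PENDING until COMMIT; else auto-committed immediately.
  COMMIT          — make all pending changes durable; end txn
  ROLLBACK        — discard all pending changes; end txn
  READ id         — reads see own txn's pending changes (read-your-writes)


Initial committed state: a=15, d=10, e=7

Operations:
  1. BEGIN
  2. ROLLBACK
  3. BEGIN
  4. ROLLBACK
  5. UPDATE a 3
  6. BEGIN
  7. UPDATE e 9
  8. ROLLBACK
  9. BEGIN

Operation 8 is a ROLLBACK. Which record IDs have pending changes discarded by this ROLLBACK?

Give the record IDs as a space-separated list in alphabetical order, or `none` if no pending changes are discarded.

Answer: e

Derivation:
Initial committed: {a=15, d=10, e=7}
Op 1: BEGIN: in_txn=True, pending={}
Op 2: ROLLBACK: discarded pending []; in_txn=False
Op 3: BEGIN: in_txn=True, pending={}
Op 4: ROLLBACK: discarded pending []; in_txn=False
Op 5: UPDATE a=3 (auto-commit; committed a=3)
Op 6: BEGIN: in_txn=True, pending={}
Op 7: UPDATE e=9 (pending; pending now {e=9})
Op 8: ROLLBACK: discarded pending ['e']; in_txn=False
Op 9: BEGIN: in_txn=True, pending={}
ROLLBACK at op 8 discards: ['e']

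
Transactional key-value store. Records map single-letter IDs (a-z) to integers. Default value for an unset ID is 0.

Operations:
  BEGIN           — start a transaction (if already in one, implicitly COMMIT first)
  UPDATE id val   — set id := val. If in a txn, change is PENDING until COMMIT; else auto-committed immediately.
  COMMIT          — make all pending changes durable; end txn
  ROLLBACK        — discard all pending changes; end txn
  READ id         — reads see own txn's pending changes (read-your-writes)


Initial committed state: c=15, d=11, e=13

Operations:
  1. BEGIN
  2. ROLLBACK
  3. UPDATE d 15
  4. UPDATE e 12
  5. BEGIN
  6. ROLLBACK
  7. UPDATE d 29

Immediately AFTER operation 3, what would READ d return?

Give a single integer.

Initial committed: {c=15, d=11, e=13}
Op 1: BEGIN: in_txn=True, pending={}
Op 2: ROLLBACK: discarded pending []; in_txn=False
Op 3: UPDATE d=15 (auto-commit; committed d=15)
After op 3: visible(d) = 15 (pending={}, committed={c=15, d=15, e=13})

Answer: 15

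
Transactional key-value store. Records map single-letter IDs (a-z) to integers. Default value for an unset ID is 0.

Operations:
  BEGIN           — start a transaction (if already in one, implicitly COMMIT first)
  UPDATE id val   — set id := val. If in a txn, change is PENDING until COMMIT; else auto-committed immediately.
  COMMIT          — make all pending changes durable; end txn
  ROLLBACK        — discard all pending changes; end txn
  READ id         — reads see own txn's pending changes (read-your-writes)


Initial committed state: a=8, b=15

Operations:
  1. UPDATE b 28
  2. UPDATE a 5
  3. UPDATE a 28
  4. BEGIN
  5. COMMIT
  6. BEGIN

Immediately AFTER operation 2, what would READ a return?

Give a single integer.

Answer: 5

Derivation:
Initial committed: {a=8, b=15}
Op 1: UPDATE b=28 (auto-commit; committed b=28)
Op 2: UPDATE a=5 (auto-commit; committed a=5)
After op 2: visible(a) = 5 (pending={}, committed={a=5, b=28})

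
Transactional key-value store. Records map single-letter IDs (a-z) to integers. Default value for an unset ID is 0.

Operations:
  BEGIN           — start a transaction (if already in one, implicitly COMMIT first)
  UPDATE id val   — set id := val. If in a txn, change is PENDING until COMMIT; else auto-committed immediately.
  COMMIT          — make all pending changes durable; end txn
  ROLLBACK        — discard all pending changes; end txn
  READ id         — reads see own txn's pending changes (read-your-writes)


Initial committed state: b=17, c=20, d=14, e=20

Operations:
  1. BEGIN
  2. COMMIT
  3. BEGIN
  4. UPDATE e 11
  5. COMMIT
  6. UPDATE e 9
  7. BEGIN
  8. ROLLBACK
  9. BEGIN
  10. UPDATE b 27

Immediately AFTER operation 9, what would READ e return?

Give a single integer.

Initial committed: {b=17, c=20, d=14, e=20}
Op 1: BEGIN: in_txn=True, pending={}
Op 2: COMMIT: merged [] into committed; committed now {b=17, c=20, d=14, e=20}
Op 3: BEGIN: in_txn=True, pending={}
Op 4: UPDATE e=11 (pending; pending now {e=11})
Op 5: COMMIT: merged ['e'] into committed; committed now {b=17, c=20, d=14, e=11}
Op 6: UPDATE e=9 (auto-commit; committed e=9)
Op 7: BEGIN: in_txn=True, pending={}
Op 8: ROLLBACK: discarded pending []; in_txn=False
Op 9: BEGIN: in_txn=True, pending={}
After op 9: visible(e) = 9 (pending={}, committed={b=17, c=20, d=14, e=9})

Answer: 9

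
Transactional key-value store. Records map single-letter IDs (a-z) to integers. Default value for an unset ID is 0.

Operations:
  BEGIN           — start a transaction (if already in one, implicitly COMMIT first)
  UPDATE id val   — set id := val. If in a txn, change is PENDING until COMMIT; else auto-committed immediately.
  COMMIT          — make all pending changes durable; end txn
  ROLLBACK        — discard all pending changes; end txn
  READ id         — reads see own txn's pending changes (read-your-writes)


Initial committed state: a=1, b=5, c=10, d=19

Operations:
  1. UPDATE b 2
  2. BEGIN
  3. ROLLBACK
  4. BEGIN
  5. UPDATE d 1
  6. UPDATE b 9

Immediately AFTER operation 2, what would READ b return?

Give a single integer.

Answer: 2

Derivation:
Initial committed: {a=1, b=5, c=10, d=19}
Op 1: UPDATE b=2 (auto-commit; committed b=2)
Op 2: BEGIN: in_txn=True, pending={}
After op 2: visible(b) = 2 (pending={}, committed={a=1, b=2, c=10, d=19})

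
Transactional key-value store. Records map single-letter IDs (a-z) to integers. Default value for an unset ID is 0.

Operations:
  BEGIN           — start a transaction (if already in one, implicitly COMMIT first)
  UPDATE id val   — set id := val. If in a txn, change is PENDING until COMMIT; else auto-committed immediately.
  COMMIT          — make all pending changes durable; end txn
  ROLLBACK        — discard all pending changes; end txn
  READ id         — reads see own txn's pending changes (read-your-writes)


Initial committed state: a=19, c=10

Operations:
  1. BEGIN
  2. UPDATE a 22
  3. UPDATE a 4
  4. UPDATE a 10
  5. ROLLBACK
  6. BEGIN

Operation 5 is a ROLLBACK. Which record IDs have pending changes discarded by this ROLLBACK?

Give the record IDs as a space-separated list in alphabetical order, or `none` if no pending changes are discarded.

Answer: a

Derivation:
Initial committed: {a=19, c=10}
Op 1: BEGIN: in_txn=True, pending={}
Op 2: UPDATE a=22 (pending; pending now {a=22})
Op 3: UPDATE a=4 (pending; pending now {a=4})
Op 4: UPDATE a=10 (pending; pending now {a=10})
Op 5: ROLLBACK: discarded pending ['a']; in_txn=False
Op 6: BEGIN: in_txn=True, pending={}
ROLLBACK at op 5 discards: ['a']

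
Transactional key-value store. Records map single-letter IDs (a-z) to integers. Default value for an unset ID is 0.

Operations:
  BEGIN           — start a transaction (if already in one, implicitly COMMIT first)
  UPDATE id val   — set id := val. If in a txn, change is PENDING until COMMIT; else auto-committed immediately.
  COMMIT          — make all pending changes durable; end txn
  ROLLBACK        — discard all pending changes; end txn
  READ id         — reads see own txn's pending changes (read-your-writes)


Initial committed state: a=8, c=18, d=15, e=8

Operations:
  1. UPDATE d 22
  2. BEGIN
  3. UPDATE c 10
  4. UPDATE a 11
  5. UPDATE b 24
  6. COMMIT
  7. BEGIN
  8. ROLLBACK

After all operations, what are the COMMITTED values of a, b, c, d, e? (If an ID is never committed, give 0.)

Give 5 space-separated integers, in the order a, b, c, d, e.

Initial committed: {a=8, c=18, d=15, e=8}
Op 1: UPDATE d=22 (auto-commit; committed d=22)
Op 2: BEGIN: in_txn=True, pending={}
Op 3: UPDATE c=10 (pending; pending now {c=10})
Op 4: UPDATE a=11 (pending; pending now {a=11, c=10})
Op 5: UPDATE b=24 (pending; pending now {a=11, b=24, c=10})
Op 6: COMMIT: merged ['a', 'b', 'c'] into committed; committed now {a=11, b=24, c=10, d=22, e=8}
Op 7: BEGIN: in_txn=True, pending={}
Op 8: ROLLBACK: discarded pending []; in_txn=False
Final committed: {a=11, b=24, c=10, d=22, e=8}

Answer: 11 24 10 22 8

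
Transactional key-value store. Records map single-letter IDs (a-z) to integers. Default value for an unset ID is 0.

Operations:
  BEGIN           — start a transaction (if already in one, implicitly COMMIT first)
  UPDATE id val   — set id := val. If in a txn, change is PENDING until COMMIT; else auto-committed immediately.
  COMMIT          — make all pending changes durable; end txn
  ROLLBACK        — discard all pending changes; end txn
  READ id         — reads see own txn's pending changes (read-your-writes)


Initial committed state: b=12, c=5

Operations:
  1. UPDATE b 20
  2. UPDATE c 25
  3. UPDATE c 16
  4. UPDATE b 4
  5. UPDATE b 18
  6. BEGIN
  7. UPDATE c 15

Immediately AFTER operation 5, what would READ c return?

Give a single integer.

Answer: 16

Derivation:
Initial committed: {b=12, c=5}
Op 1: UPDATE b=20 (auto-commit; committed b=20)
Op 2: UPDATE c=25 (auto-commit; committed c=25)
Op 3: UPDATE c=16 (auto-commit; committed c=16)
Op 4: UPDATE b=4 (auto-commit; committed b=4)
Op 5: UPDATE b=18 (auto-commit; committed b=18)
After op 5: visible(c) = 16 (pending={}, committed={b=18, c=16})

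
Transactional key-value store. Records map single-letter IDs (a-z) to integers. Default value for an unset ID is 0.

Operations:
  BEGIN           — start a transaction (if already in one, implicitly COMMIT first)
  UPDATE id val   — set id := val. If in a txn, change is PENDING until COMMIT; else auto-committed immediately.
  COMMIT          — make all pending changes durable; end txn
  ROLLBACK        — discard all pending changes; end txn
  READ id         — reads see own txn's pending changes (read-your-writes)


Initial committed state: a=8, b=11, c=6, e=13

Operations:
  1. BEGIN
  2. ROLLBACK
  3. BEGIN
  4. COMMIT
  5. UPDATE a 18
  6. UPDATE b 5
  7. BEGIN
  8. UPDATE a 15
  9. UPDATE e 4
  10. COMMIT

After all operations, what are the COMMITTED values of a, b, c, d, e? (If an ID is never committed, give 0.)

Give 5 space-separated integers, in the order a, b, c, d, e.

Answer: 15 5 6 0 4

Derivation:
Initial committed: {a=8, b=11, c=6, e=13}
Op 1: BEGIN: in_txn=True, pending={}
Op 2: ROLLBACK: discarded pending []; in_txn=False
Op 3: BEGIN: in_txn=True, pending={}
Op 4: COMMIT: merged [] into committed; committed now {a=8, b=11, c=6, e=13}
Op 5: UPDATE a=18 (auto-commit; committed a=18)
Op 6: UPDATE b=5 (auto-commit; committed b=5)
Op 7: BEGIN: in_txn=True, pending={}
Op 8: UPDATE a=15 (pending; pending now {a=15})
Op 9: UPDATE e=4 (pending; pending now {a=15, e=4})
Op 10: COMMIT: merged ['a', 'e'] into committed; committed now {a=15, b=5, c=6, e=4}
Final committed: {a=15, b=5, c=6, e=4}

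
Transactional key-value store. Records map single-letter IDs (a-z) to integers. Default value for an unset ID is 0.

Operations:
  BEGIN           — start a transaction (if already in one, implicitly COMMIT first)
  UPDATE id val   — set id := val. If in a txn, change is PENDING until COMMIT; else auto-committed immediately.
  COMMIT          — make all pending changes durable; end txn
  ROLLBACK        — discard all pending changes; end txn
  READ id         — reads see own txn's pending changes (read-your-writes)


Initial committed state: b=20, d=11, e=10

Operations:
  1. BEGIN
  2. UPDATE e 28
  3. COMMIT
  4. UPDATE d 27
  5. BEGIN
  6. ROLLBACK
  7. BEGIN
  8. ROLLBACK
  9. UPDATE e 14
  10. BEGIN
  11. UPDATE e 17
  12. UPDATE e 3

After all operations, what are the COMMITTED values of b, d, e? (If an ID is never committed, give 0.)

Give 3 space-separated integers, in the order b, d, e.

Answer: 20 27 14

Derivation:
Initial committed: {b=20, d=11, e=10}
Op 1: BEGIN: in_txn=True, pending={}
Op 2: UPDATE e=28 (pending; pending now {e=28})
Op 3: COMMIT: merged ['e'] into committed; committed now {b=20, d=11, e=28}
Op 4: UPDATE d=27 (auto-commit; committed d=27)
Op 5: BEGIN: in_txn=True, pending={}
Op 6: ROLLBACK: discarded pending []; in_txn=False
Op 7: BEGIN: in_txn=True, pending={}
Op 8: ROLLBACK: discarded pending []; in_txn=False
Op 9: UPDATE e=14 (auto-commit; committed e=14)
Op 10: BEGIN: in_txn=True, pending={}
Op 11: UPDATE e=17 (pending; pending now {e=17})
Op 12: UPDATE e=3 (pending; pending now {e=3})
Final committed: {b=20, d=27, e=14}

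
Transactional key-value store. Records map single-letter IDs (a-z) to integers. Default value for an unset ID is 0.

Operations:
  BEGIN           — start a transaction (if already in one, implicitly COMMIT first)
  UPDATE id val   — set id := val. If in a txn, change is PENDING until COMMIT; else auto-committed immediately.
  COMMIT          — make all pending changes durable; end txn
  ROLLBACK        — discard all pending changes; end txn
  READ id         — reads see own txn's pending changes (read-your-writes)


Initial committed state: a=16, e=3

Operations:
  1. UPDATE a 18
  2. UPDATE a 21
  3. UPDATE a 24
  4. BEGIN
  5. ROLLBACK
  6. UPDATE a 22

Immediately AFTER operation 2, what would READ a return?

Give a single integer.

Initial committed: {a=16, e=3}
Op 1: UPDATE a=18 (auto-commit; committed a=18)
Op 2: UPDATE a=21 (auto-commit; committed a=21)
After op 2: visible(a) = 21 (pending={}, committed={a=21, e=3})

Answer: 21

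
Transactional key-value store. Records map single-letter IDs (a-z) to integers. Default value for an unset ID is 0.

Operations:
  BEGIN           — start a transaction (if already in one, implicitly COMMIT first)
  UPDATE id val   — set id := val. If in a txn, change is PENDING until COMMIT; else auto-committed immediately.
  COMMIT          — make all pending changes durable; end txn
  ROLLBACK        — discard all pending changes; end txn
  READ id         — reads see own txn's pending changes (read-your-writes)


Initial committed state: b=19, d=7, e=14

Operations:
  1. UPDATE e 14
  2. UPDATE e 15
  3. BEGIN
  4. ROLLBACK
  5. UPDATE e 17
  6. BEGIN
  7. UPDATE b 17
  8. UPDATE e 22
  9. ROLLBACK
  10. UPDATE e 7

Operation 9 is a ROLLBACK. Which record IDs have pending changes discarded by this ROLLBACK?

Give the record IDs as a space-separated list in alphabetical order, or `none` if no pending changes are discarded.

Answer: b e

Derivation:
Initial committed: {b=19, d=7, e=14}
Op 1: UPDATE e=14 (auto-commit; committed e=14)
Op 2: UPDATE e=15 (auto-commit; committed e=15)
Op 3: BEGIN: in_txn=True, pending={}
Op 4: ROLLBACK: discarded pending []; in_txn=False
Op 5: UPDATE e=17 (auto-commit; committed e=17)
Op 6: BEGIN: in_txn=True, pending={}
Op 7: UPDATE b=17 (pending; pending now {b=17})
Op 8: UPDATE e=22 (pending; pending now {b=17, e=22})
Op 9: ROLLBACK: discarded pending ['b', 'e']; in_txn=False
Op 10: UPDATE e=7 (auto-commit; committed e=7)
ROLLBACK at op 9 discards: ['b', 'e']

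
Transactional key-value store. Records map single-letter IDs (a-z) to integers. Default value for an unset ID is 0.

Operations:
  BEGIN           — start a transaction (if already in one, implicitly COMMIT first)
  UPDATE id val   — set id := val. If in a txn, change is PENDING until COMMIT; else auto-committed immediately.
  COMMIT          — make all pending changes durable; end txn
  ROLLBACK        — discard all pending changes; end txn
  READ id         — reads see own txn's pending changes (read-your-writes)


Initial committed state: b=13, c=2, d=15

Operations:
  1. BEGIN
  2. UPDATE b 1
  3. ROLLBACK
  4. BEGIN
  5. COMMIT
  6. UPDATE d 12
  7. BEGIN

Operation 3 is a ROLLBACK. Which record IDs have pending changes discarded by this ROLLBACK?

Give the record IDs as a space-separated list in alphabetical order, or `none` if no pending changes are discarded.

Answer: b

Derivation:
Initial committed: {b=13, c=2, d=15}
Op 1: BEGIN: in_txn=True, pending={}
Op 2: UPDATE b=1 (pending; pending now {b=1})
Op 3: ROLLBACK: discarded pending ['b']; in_txn=False
Op 4: BEGIN: in_txn=True, pending={}
Op 5: COMMIT: merged [] into committed; committed now {b=13, c=2, d=15}
Op 6: UPDATE d=12 (auto-commit; committed d=12)
Op 7: BEGIN: in_txn=True, pending={}
ROLLBACK at op 3 discards: ['b']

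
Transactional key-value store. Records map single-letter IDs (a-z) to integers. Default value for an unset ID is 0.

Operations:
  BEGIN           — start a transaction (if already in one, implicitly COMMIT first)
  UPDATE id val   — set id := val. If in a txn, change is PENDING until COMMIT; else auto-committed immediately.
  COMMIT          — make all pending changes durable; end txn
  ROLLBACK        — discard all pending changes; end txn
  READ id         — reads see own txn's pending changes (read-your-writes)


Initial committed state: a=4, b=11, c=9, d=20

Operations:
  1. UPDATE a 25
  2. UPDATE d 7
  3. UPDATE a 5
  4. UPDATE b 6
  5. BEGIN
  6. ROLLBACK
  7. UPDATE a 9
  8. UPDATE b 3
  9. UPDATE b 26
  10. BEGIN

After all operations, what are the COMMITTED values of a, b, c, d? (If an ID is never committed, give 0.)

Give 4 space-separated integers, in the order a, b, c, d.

Answer: 9 26 9 7

Derivation:
Initial committed: {a=4, b=11, c=9, d=20}
Op 1: UPDATE a=25 (auto-commit; committed a=25)
Op 2: UPDATE d=7 (auto-commit; committed d=7)
Op 3: UPDATE a=5 (auto-commit; committed a=5)
Op 4: UPDATE b=6 (auto-commit; committed b=6)
Op 5: BEGIN: in_txn=True, pending={}
Op 6: ROLLBACK: discarded pending []; in_txn=False
Op 7: UPDATE a=9 (auto-commit; committed a=9)
Op 8: UPDATE b=3 (auto-commit; committed b=3)
Op 9: UPDATE b=26 (auto-commit; committed b=26)
Op 10: BEGIN: in_txn=True, pending={}
Final committed: {a=9, b=26, c=9, d=7}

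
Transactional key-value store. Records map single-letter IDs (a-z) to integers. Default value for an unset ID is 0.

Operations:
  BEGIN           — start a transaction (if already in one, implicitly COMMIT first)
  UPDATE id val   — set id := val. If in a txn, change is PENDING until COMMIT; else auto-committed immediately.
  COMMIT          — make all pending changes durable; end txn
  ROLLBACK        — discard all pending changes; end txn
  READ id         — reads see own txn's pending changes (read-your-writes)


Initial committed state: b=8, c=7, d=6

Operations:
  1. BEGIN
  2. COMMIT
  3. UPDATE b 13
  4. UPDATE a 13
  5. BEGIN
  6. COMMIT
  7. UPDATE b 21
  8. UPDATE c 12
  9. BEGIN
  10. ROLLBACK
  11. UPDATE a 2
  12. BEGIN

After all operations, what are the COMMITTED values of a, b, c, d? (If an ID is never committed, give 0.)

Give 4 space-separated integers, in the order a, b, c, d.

Answer: 2 21 12 6

Derivation:
Initial committed: {b=8, c=7, d=6}
Op 1: BEGIN: in_txn=True, pending={}
Op 2: COMMIT: merged [] into committed; committed now {b=8, c=7, d=6}
Op 3: UPDATE b=13 (auto-commit; committed b=13)
Op 4: UPDATE a=13 (auto-commit; committed a=13)
Op 5: BEGIN: in_txn=True, pending={}
Op 6: COMMIT: merged [] into committed; committed now {a=13, b=13, c=7, d=6}
Op 7: UPDATE b=21 (auto-commit; committed b=21)
Op 8: UPDATE c=12 (auto-commit; committed c=12)
Op 9: BEGIN: in_txn=True, pending={}
Op 10: ROLLBACK: discarded pending []; in_txn=False
Op 11: UPDATE a=2 (auto-commit; committed a=2)
Op 12: BEGIN: in_txn=True, pending={}
Final committed: {a=2, b=21, c=12, d=6}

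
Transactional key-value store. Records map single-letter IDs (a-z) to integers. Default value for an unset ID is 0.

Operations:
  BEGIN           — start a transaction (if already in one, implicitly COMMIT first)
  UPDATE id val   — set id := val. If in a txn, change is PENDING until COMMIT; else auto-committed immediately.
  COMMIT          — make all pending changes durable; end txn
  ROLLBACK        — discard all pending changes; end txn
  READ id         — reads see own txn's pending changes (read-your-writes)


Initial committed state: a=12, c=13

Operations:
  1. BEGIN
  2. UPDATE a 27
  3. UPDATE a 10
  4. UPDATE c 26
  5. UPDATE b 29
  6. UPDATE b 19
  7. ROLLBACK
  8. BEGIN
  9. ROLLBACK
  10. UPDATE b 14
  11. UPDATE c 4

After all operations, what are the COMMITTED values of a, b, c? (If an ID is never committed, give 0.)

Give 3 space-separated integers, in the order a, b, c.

Initial committed: {a=12, c=13}
Op 1: BEGIN: in_txn=True, pending={}
Op 2: UPDATE a=27 (pending; pending now {a=27})
Op 3: UPDATE a=10 (pending; pending now {a=10})
Op 4: UPDATE c=26 (pending; pending now {a=10, c=26})
Op 5: UPDATE b=29 (pending; pending now {a=10, b=29, c=26})
Op 6: UPDATE b=19 (pending; pending now {a=10, b=19, c=26})
Op 7: ROLLBACK: discarded pending ['a', 'b', 'c']; in_txn=False
Op 8: BEGIN: in_txn=True, pending={}
Op 9: ROLLBACK: discarded pending []; in_txn=False
Op 10: UPDATE b=14 (auto-commit; committed b=14)
Op 11: UPDATE c=4 (auto-commit; committed c=4)
Final committed: {a=12, b=14, c=4}

Answer: 12 14 4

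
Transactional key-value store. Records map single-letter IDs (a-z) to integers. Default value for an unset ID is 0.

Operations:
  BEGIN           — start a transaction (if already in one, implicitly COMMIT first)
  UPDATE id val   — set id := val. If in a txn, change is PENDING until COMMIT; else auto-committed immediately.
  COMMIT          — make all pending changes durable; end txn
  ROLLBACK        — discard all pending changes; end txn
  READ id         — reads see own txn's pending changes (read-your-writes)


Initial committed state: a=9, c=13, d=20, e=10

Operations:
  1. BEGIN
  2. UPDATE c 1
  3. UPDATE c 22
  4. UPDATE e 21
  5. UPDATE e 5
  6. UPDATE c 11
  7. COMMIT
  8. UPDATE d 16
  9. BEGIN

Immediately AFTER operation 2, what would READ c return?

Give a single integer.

Initial committed: {a=9, c=13, d=20, e=10}
Op 1: BEGIN: in_txn=True, pending={}
Op 2: UPDATE c=1 (pending; pending now {c=1})
After op 2: visible(c) = 1 (pending={c=1}, committed={a=9, c=13, d=20, e=10})

Answer: 1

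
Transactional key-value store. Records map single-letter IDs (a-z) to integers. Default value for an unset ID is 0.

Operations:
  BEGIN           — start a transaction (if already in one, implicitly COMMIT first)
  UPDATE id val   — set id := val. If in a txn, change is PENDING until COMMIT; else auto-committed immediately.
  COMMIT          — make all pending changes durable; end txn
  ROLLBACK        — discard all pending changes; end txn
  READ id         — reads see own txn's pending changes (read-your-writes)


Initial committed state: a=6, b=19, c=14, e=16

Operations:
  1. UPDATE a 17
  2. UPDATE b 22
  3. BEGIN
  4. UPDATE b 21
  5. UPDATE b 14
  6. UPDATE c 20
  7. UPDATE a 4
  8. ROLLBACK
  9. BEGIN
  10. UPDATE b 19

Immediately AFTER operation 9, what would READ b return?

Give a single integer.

Answer: 22

Derivation:
Initial committed: {a=6, b=19, c=14, e=16}
Op 1: UPDATE a=17 (auto-commit; committed a=17)
Op 2: UPDATE b=22 (auto-commit; committed b=22)
Op 3: BEGIN: in_txn=True, pending={}
Op 4: UPDATE b=21 (pending; pending now {b=21})
Op 5: UPDATE b=14 (pending; pending now {b=14})
Op 6: UPDATE c=20 (pending; pending now {b=14, c=20})
Op 7: UPDATE a=4 (pending; pending now {a=4, b=14, c=20})
Op 8: ROLLBACK: discarded pending ['a', 'b', 'c']; in_txn=False
Op 9: BEGIN: in_txn=True, pending={}
After op 9: visible(b) = 22 (pending={}, committed={a=17, b=22, c=14, e=16})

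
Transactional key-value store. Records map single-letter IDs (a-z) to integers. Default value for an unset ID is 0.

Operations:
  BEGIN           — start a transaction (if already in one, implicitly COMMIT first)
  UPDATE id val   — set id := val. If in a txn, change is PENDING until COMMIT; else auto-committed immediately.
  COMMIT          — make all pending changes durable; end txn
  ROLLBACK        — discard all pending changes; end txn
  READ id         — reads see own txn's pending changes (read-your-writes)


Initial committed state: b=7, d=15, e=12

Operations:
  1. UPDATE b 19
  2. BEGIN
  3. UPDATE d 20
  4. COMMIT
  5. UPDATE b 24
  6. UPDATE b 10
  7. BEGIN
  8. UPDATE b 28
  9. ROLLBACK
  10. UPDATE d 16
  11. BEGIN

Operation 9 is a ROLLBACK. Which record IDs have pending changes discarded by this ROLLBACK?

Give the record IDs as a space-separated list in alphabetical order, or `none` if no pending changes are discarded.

Initial committed: {b=7, d=15, e=12}
Op 1: UPDATE b=19 (auto-commit; committed b=19)
Op 2: BEGIN: in_txn=True, pending={}
Op 3: UPDATE d=20 (pending; pending now {d=20})
Op 4: COMMIT: merged ['d'] into committed; committed now {b=19, d=20, e=12}
Op 5: UPDATE b=24 (auto-commit; committed b=24)
Op 6: UPDATE b=10 (auto-commit; committed b=10)
Op 7: BEGIN: in_txn=True, pending={}
Op 8: UPDATE b=28 (pending; pending now {b=28})
Op 9: ROLLBACK: discarded pending ['b']; in_txn=False
Op 10: UPDATE d=16 (auto-commit; committed d=16)
Op 11: BEGIN: in_txn=True, pending={}
ROLLBACK at op 9 discards: ['b']

Answer: b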